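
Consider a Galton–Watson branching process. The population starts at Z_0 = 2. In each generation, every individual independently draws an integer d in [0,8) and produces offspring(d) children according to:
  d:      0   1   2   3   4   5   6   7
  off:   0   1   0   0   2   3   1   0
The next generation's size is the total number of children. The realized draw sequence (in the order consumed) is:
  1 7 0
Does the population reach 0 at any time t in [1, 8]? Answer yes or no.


gen 0: Z_0=2, draws=[1, 7], offspring=[1, 0], Z_1=1
gen 1: Z_1=1, draws=[0], offspring=[0], Z_2=0
gen 2: Z_2=0, draws=[], offspring=[], Z_3=0
gen 3: Z_3=0, draws=[], offspring=[], Z_4=0
gen 4: Z_4=0, draws=[], offspring=[], Z_5=0
gen 5: Z_5=0, draws=[], offspring=[], Z_6=0
gen 6: Z_6=0, draws=[], offspring=[], Z_7=0
gen 7: Z_7=0, draws=[], offspring=[], Z_8=0

yes


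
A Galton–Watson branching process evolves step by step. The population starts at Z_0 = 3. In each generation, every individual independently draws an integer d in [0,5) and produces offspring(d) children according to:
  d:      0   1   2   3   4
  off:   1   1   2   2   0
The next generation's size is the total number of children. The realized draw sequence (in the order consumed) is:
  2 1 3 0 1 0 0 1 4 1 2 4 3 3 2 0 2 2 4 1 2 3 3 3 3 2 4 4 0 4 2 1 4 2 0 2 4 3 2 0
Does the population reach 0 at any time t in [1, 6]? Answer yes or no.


gen 0: Z_0=3, draws=[2, 1, 3], offspring=[2, 1, 2], Z_1=5
gen 1: Z_1=5, draws=[0, 1, 0, 0, 1], offspring=[1, 1, 1, 1, 1], Z_2=5
gen 2: Z_2=5, draws=[4, 1, 2, 4, 3], offspring=[0, 1, 2, 0, 2], Z_3=5
gen 3: Z_3=5, draws=[3, 2, 0, 2, 2], offspring=[2, 2, 1, 2, 2], Z_4=9
gen 4: Z_4=9, draws=[4, 1, 2, 3, 3, 3, 3, 2, 4], offspring=[0, 1, 2, 2, 2, 2, 2, 2, 0], Z_5=13
gen 5: Z_5=13, draws=[4, 0, 4, 2, 1, 4, 2, 0, 2, 4, 3, 2, 0], offspring=[0, 1, 0, 2, 1, 0, 2, 1, 2, 0, 2, 2, 1], Z_6=14

no


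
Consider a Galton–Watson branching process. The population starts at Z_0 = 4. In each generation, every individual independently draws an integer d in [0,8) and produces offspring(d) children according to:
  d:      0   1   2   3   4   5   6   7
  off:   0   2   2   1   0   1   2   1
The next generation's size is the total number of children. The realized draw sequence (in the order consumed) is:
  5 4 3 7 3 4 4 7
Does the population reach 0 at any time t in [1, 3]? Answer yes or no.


gen 0: Z_0=4, draws=[5, 4, 3, 7], offspring=[1, 0, 1, 1], Z_1=3
gen 1: Z_1=3, draws=[3, 4, 4], offspring=[1, 0, 0], Z_2=1
gen 2: Z_2=1, draws=[7], offspring=[1], Z_3=1

no


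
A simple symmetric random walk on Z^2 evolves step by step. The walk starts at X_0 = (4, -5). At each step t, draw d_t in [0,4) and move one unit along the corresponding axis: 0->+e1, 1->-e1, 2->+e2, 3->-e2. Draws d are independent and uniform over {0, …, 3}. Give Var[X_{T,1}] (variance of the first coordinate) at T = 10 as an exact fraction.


5

Outcome values over d=0..3: [1, -1, 0, 0]
Σy = 0, Σy² = 2, M = 4
μ = 0/4 = 0,  σ² = 2/4 − (0)² = 1/2
Independent increments: Var[X_10] = 10·σ² = 10·(1/2) = 5


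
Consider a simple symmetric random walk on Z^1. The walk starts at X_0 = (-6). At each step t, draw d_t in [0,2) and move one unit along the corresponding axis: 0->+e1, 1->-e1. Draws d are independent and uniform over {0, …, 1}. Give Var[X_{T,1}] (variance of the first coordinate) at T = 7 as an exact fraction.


7

Outcome values over d=0..1: [1, -1]
Σy = 0, Σy² = 2, M = 2
μ = 0/2 = 0,  σ² = 2/2 − (0)² = 1
Independent increments: Var[X_7] = 7·σ² = 7·(1) = 7


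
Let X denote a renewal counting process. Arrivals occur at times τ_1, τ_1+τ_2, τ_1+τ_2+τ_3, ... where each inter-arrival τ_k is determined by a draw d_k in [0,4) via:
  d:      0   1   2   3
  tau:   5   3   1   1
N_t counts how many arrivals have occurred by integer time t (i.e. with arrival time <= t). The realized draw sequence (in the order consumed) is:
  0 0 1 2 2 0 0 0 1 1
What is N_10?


2

draw d_1=0: τ_1=5, arrival time A_1=5
draw d_2=0: τ_2=5, arrival time A_2=10
draw d_3=1: τ_3=3, arrival time A_3=13
draw d_4=2: τ_4=1, arrival time A_4=14
draw d_5=2: τ_5=1, arrival time A_5=15
draw d_6=0: τ_6=5, arrival time A_6=20
draw d_7=0: τ_7=5, arrival time A_7=25
draw d_8=0: τ_8=5, arrival time A_8=30
draw d_9=1: τ_9=3, arrival time A_9=33
draw d_10=1: τ_10=3, arrival time A_10=36
N_t over t=0..10: 0:0 1:0 2:0 3:0 4:0 5:1 6:1 7:1 8:1 9:1 10:2


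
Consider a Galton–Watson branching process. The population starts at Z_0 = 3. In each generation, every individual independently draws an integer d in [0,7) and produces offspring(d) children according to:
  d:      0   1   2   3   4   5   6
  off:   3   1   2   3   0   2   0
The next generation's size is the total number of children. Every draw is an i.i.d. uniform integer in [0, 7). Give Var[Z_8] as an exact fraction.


207310333833931680/33232930569601

Outcome values over d=0..6: [3, 1, 2, 3, 0, 2, 0]
Σy = 11, Σy² = 27, M = 7
μ = 11/7 = 11/7,  σ² = 27/7 − (11/7)² = 68/49
V_0 = 0, E_0 = 3
V_1 = 68/49·E_0 + (11/7)²·V_0 = 204/49;  E_1 = 33/7
V_2 = 68/49·E_1 + (11/7)²·V_1 = 40392/2401;  E_2 = 363/49
V_3 = 68/49·E_2 + (11/7)²·V_2 = 6096948/117649;  E_3 = 3993/343
V_4 = 68/49·E_3 + (11/7)²·V_3 = 830863440/5764801;  E_4 = 43923/2401
V_5 = 68/49·E_4 + (11/7)²·V_4 = 107705696604/282475249;  E_5 = 483153/16807
V_6 = 68/49·E_5 + (11/7)²·V_5 = 13584573257112/13841287201;  E_6 = 5314683/117649
V_7 = 68/49·E_6 + (11/7)²·V_6 = 1686251529648708/678223072849;  E_7 = 58461513/823543
V_8 = 68/49·E_7 + (11/7)²·V_7 = 207310333833931680/33232930569601;  E_8 = 643076643/5764801


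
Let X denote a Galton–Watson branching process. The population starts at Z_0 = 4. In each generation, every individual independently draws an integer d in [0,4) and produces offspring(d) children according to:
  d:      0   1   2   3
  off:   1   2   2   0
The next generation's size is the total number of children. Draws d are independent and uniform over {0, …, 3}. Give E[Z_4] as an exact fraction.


Outcome values over d=0..3: [1, 2, 2, 0]
Σy = 5, Σy² = 9, M = 4
μ = 5/4 = 5/4,  σ² = 9/4 − (5/4)² = 11/16
E[Z_0] = 4
E[Z_1] = 5/4·E[Z_0] = 5
E[Z_2] = 5/4·E[Z_1] = 25/4
E[Z_3] = 5/4·E[Z_2] = 125/16
E[Z_4] = 5/4·E[Z_3] = 625/64

625/64


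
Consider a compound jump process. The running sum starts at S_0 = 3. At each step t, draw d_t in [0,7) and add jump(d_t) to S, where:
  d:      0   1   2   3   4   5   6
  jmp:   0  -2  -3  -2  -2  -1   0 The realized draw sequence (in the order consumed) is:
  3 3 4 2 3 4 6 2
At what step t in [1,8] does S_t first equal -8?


5

t=0: S=3, d=3, jump=-2, S_1=1
t=1: S=1, d=3, jump=-2, S_2=-1
t=2: S=-1, d=4, jump=-2, S_3=-3
t=3: S=-3, d=2, jump=-3, S_4=-6
t=4: S=-6, d=3, jump=-2, S_5=-8
t=5: S=-8, d=4, jump=-2, S_6=-10
t=6: S=-10, d=6, jump=0, S_7=-10
t=7: S=-10, d=2, jump=-3, S_8=-13


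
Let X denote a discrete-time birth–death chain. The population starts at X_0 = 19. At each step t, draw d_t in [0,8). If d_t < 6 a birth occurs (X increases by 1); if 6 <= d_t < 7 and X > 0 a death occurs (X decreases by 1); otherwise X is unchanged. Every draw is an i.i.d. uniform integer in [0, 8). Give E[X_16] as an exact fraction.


X can drop by at most 1 per step and X_0 = 19 > T = 16, so X_t >= 19 − t >= 3 > 0 for every t <= 16: the floor at 0 (the 'and X > 0' condition) never binds. Hence X_16 = X_0 + Σ_{t<16} Y_t with i.i.d. increments Y_t = y(d_t) ∈ {+1, −1, 0}.
Outcome values over d=0..7: [1, 1, 1, 1, 1, 1, -1, 0]
Σy = 5, Σy² = 7, M = 8
μ = 5/8 = 5/8,  σ² = 7/8 − (5/8)² = 31/64
E[X_16] = 19 + 16·(5/8) = 29

29


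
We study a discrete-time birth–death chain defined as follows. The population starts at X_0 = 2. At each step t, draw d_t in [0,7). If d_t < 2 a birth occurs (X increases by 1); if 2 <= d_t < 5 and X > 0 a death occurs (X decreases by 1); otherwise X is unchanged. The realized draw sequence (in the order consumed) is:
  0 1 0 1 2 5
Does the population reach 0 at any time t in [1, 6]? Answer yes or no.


no

t=0: X=2, d=0 → birth, X_1=3
t=1: X=3, d=1 → birth, X_2=4
t=2: X=4, d=0 → birth, X_3=5
t=3: X=5, d=1 → birth, X_4=6
t=4: X=6, d=2 → death, X_5=5
t=5: X=5, d=5 → hold, X_6=5


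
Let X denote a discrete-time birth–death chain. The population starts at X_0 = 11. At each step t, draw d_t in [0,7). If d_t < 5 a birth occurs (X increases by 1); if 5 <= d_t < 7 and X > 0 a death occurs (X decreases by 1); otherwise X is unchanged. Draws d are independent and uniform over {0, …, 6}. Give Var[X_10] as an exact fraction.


400/49

X can drop by at most 1 per step and X_0 = 11 > T = 10, so X_t >= 11 − t >= 1 > 0 for every t <= 10: the floor at 0 (the 'and X > 0' condition) never binds. Hence X_10 = X_0 + Σ_{t<10} Y_t with i.i.d. increments Y_t = y(d_t) ∈ {+1, −1, 0}.
Outcome values over d=0..6: [1, 1, 1, 1, 1, -1, -1]
Σy = 3, Σy² = 7, M = 7
μ = 3/7 = 3/7,  σ² = 7/7 − (3/7)² = 40/49
Independent increments: Var[X_10] = 10·σ² = 10·(40/49) = 400/49


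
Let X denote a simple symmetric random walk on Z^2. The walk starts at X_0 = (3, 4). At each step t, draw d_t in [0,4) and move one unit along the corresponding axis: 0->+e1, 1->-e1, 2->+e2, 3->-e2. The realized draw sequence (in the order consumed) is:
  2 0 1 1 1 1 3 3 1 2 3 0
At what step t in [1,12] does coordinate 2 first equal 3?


8

t=0: X=(3, 4), d=2 → +e2, X_1=(3, 5)
t=1: X=(3, 5), d=0 → +e1, X_2=(4, 5)
t=2: X=(4, 5), d=1 → -e1, X_3=(3, 5)
t=3: X=(3, 5), d=1 → -e1, X_4=(2, 5)
t=4: X=(2, 5), d=1 → -e1, X_5=(1, 5)
t=5: X=(1, 5), d=1 → -e1, X_6=(0, 5)
t=6: X=(0, 5), d=3 → -e2, X_7=(0, 4)
t=7: X=(0, 4), d=3 → -e2, X_8=(0, 3)
t=8: X=(0, 3), d=1 → -e1, X_9=(-1, 3)
t=9: X=(-1, 3), d=2 → +e2, X_10=(-1, 4)
t=10: X=(-1, 4), d=3 → -e2, X_11=(-1, 3)
t=11: X=(-1, 3), d=0 → +e1, X_12=(0, 3)


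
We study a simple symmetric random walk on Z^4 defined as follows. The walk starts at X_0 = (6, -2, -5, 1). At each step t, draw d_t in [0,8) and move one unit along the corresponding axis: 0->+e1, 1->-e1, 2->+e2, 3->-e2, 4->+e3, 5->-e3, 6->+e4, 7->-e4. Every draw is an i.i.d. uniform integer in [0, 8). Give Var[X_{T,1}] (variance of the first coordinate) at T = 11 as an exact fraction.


Outcome values over d=0..7: [1, -1, 0, 0, 0, 0, 0, 0]
Σy = 0, Σy² = 2, M = 8
μ = 0/8 = 0,  σ² = 2/8 − (0)² = 1/4
Independent increments: Var[X_11] = 11·σ² = 11·(1/4) = 11/4

11/4


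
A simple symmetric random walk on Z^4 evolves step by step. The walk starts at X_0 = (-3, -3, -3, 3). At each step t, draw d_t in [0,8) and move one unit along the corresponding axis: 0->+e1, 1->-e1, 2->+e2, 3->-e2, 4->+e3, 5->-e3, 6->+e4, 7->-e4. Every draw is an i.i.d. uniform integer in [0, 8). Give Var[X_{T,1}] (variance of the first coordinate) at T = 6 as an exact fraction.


3/2

Outcome values over d=0..7: [1, -1, 0, 0, 0, 0, 0, 0]
Σy = 0, Σy² = 2, M = 8
μ = 0/8 = 0,  σ² = 2/8 − (0)² = 1/4
Independent increments: Var[X_6] = 6·σ² = 6·(1/4) = 3/2


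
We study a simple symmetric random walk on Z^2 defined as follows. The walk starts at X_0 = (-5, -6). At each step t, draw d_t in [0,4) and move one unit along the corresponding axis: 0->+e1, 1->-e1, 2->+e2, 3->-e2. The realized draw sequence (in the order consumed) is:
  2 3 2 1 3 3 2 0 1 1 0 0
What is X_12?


(-5, -6)

t=0: X=(-5, -6), d=2 → +e2, X_1=(-5, -5)
t=1: X=(-5, -5), d=3 → -e2, X_2=(-5, -6)
t=2: X=(-5, -6), d=2 → +e2, X_3=(-5, -5)
t=3: X=(-5, -5), d=1 → -e1, X_4=(-6, -5)
t=4: X=(-6, -5), d=3 → -e2, X_5=(-6, -6)
t=5: X=(-6, -6), d=3 → -e2, X_6=(-6, -7)
t=6: X=(-6, -7), d=2 → +e2, X_7=(-6, -6)
t=7: X=(-6, -6), d=0 → +e1, X_8=(-5, -6)
t=8: X=(-5, -6), d=1 → -e1, X_9=(-6, -6)
t=9: X=(-6, -6), d=1 → -e1, X_10=(-7, -6)
t=10: X=(-7, -6), d=0 → +e1, X_11=(-6, -6)
t=11: X=(-6, -6), d=0 → +e1, X_12=(-5, -6)


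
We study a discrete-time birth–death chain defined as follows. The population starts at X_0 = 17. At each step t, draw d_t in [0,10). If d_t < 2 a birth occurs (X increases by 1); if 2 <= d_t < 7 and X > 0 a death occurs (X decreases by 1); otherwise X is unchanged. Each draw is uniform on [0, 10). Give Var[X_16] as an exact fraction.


X can drop by at most 1 per step and X_0 = 17 > T = 16, so X_t >= 17 − t >= 1 > 0 for every t <= 16: the floor at 0 (the 'and X > 0' condition) never binds. Hence X_16 = X_0 + Σ_{t<16} Y_t with i.i.d. increments Y_t = y(d_t) ∈ {+1, −1, 0}.
Outcome values over d=0..9: [1, 1, -1, -1, -1, -1, -1, 0, 0, 0]
Σy = -3, Σy² = 7, M = 10
μ = -3/10 = -3/10,  σ² = 7/10 − (-3/10)² = 61/100
Independent increments: Var[X_16] = 16·σ² = 16·(61/100) = 244/25

244/25


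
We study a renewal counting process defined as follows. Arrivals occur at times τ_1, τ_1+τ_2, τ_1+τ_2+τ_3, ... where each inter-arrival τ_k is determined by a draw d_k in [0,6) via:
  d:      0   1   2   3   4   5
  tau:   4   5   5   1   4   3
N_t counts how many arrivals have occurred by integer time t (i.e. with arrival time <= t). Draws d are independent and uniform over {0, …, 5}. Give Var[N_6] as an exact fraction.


Inter-arrival values over d=0..5: [4, 5, 5, 1, 4, 3]
Each d has probability 1/6, so the pmf of τ is: f(1) = 1/6, f(3) = 1/6, f(4) = 1/3, f(5) = 1/3
Let p_n(j) = P(N_n = j), with p_0 = [1]. Condition on τ_1: p_n(0) = P(τ > n), and for j >= 1, p_n(j) = Σ_{k<=n} f(k)·p_{n−k}(j−1)
p_1 = [5/6, 1/6]  (j = 0..1)
p_2 = [5/6, 5/36, 1/36]  (j = 0..2)
p_3 = [2/3, 11/36, 5/216, 1/216]  (j = 0..3)
p_4 = [1/3, 7/12, 17/216, 5/1296, 1/1296]  (j = 0..4)
p_5 = [0, 29/36, 19/108, 23/1296, 5/7776, 1/7776]  (j = 0..5)
p_6 = [0, 2/3, 31/108, 55/1296, 29/7776, 5/46656, 1/46656]  (j = 0..6)
E[N_6] = Σ j·p_6(j) = 64555/46656;  E[N_6²] = Σ j²·p_6(j) = 105437/46656
Var[N_6] = 105437/46656 − (64555/46656)² = 751920647/2176782336

751920647/2176782336


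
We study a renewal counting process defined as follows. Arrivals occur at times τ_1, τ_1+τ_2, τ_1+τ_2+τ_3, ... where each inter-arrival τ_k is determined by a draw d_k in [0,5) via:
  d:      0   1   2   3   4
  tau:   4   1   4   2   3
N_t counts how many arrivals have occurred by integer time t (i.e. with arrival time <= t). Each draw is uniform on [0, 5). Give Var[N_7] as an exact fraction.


Inter-arrival values over d=0..4: [4, 1, 4, 2, 3]
Each d has probability 1/5, so the pmf of τ is: f(1) = 1/5, f(2) = 1/5, f(3) = 1/5, f(4) = 2/5
Let p_n(j) = P(N_n = j), with p_0 = [1]. Condition on τ_1: p_n(0) = P(τ > n), and for j >= 1, p_n(j) = Σ_{k<=n} f(k)·p_{n−k}(j−1)
p_1 = [4/5, 1/5]  (j = 0..1)
p_2 = [3/5, 9/25, 1/25]  (j = 0..2)
p_3 = [2/5, 12/25, 14/125, 1/125]  (j = 0..3)
p_4 = [0, 19/25, 26/125, 19/625, 1/625]  (j = 0..4)
p_5 = [0, 13/25, 2/5, 9/125, 24/3125, 1/3125]  (j = 0..5)
p_6 = [0, 8/25, 62/125, 4/25, 69/3125, 29/15625, 1/15625]  (j = 0..6)
p_7 = [0, 4/25, 64/125, 166/625, 174/3125, 98/15625, 34/78125, 1/78125]  (j = 0..7)
E[N_7] = Σ j·p_7(j) = 174811/78125;  E[N_7²] = Σ j²·p_7(j) = 442373/78125
Var[N_7] = 442373/78125 − (174811/78125)² = 4001504904/6103515625

4001504904/6103515625


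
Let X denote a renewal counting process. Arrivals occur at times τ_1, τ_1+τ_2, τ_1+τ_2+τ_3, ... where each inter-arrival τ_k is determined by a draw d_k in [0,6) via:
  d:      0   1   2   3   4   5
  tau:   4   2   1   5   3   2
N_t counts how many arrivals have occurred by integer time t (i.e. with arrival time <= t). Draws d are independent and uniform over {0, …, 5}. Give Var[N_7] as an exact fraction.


Inter-arrival values over d=0..5: [4, 2, 1, 5, 3, 2]
Each d has probability 1/6, so the pmf of τ is: f(1) = 1/6, f(2) = 1/3, f(3) = 1/6, f(4) = 1/6, f(5) = 1/6
Let p_n(j) = P(N_n = j), with p_0 = [1]. Condition on τ_1: p_n(0) = P(τ > n), and for j >= 1, p_n(j) = Σ_{k<=n} f(k)·p_{n−k}(j−1)
p_1 = [5/6, 1/6]  (j = 0..1)
p_2 = [1/2, 17/36, 1/36]  (j = 0..2)
p_3 = [1/3, 19/36, 29/216, 1/216]  (j = 0..3)
p_4 = [1/6, 19/36, 59/216, 41/1296, 1/1296]  (j = 0..4)
p_5 = [0, 19/36, 10/27, 41/432, 53/7776, 1/7776]  (j = 0..5)
p_6 = [0, 1/3, 11/24, 233/1296, 211/7776, 65/46656, 1/46656]  (j = 0..6)
p_7 = [0, 1/6, 35/72, 353/1296, 263/3888, 323/46656, 77/279936, 1/279936]  (j = 0..7)
E[N_7] = Σ j·p_7(j) = 633463/279936;  E[N_7²] = Σ j²·p_7(j) = 1631455/279936
Var[N_7] = 1631455/279936 − (633463/279936)² = 55427614511/78364164096

55427614511/78364164096


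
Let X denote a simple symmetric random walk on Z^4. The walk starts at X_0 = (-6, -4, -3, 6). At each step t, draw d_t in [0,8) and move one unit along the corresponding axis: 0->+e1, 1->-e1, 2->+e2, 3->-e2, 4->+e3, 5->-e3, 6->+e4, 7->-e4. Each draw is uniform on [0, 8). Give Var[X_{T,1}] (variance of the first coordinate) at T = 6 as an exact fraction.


Outcome values over d=0..7: [1, -1, 0, 0, 0, 0, 0, 0]
Σy = 0, Σy² = 2, M = 8
μ = 0/8 = 0,  σ² = 2/8 − (0)² = 1/4
Independent increments: Var[X_6] = 6·σ² = 6·(1/4) = 3/2

3/2


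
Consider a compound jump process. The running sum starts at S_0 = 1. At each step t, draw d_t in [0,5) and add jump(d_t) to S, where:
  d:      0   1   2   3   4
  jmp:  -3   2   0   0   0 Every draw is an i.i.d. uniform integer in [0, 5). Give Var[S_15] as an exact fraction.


192/5

Outcome values over d=0..4: [-3, 2, 0, 0, 0]
Σy = -1, Σy² = 13, M = 5
μ = -1/5 = -1/5,  σ² = 13/5 − (-1/5)² = 64/25
Independent increments: Var[S_15] = 15·σ² = 15·(64/25) = 192/5


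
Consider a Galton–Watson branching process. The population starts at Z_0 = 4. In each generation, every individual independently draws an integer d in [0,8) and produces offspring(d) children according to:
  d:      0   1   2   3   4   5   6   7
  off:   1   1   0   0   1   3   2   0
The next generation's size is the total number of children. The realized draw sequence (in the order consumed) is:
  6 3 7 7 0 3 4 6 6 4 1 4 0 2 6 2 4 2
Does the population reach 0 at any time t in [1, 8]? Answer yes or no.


gen 0: Z_0=4, draws=[6, 3, 7, 7], offspring=[2, 0, 0, 0], Z_1=2
gen 1: Z_1=2, draws=[0, 3], offspring=[1, 0], Z_2=1
gen 2: Z_2=1, draws=[4], offspring=[1], Z_3=1
gen 3: Z_3=1, draws=[6], offspring=[2], Z_4=2
gen 4: Z_4=2, draws=[6, 4], offspring=[2, 1], Z_5=3
gen 5: Z_5=3, draws=[1, 4, 0], offspring=[1, 1, 1], Z_6=3
gen 6: Z_6=3, draws=[2, 6, 2], offspring=[0, 2, 0], Z_7=2
gen 7: Z_7=2, draws=[4, 2], offspring=[1, 0], Z_8=1

no


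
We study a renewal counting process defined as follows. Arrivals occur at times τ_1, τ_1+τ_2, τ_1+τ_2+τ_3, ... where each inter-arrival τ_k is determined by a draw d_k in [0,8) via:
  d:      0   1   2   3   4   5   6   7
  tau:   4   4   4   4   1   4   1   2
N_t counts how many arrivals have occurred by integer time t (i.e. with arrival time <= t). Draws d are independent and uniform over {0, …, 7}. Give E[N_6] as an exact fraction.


7375/4096

Inter-arrival values over d=0..7: [4, 4, 4, 4, 1, 4, 1, 2]
Each d has probability 1/8, so the pmf of τ is: f(1) = 1/4, f(2) = 1/8, f(4) = 5/8
Renewal equation for m(n) = E[N_n]: condition on τ_1 = k (if k <= n, one arrival plus a fresh copy on the remaining n−k steps): m(n) = F(n) + Σ_{k<=n} f(k)·m(n−k), where F(n) = P(τ <= n) and m(0) = 0
m(1) = F(1) = 1/4
m(2) = F(2) + f(1)·m(1) = 3/8 + 1/4·1/4 = 7/16
m(3) = F(3) + f(1)·m(2) + f(2)·m(1) = 3/8 + 1/4·7/16 + 1/8·1/4 = 33/64
m(4) = F(4) + f(1)·m(3) + f(2)·m(2) = 1 + 1/4·33/64 + 1/8·7/16 = 303/256
m(5) = F(5) + f(1)·m(4) + f(2)·m(3) + f(4)·m(1) = 1 + 1/4·303/256 + 1/8·33/64 + 5/8·1/4 = 1553/1024
m(6) = F(6) + f(1)·m(5) + f(2)·m(4) + f(4)·m(2) = 1 + 1/4·1553/1024 + 1/8·303/256 + 5/8·7/16 = 7375/4096
E[N_6] = m(6) = 7375/4096


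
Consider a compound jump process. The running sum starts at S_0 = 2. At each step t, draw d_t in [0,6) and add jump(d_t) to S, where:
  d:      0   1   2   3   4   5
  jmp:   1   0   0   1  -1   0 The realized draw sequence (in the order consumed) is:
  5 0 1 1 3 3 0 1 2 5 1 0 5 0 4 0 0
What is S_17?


9

t=0: S=2, d=5, jump=0, S_1=2
t=1: S=2, d=0, jump=1, S_2=3
t=2: S=3, d=1, jump=0, S_3=3
t=3: S=3, d=1, jump=0, S_4=3
t=4: S=3, d=3, jump=1, S_5=4
t=5: S=4, d=3, jump=1, S_6=5
t=6: S=5, d=0, jump=1, S_7=6
t=7: S=6, d=1, jump=0, S_8=6
t=8: S=6, d=2, jump=0, S_9=6
t=9: S=6, d=5, jump=0, S_10=6
t=10: S=6, d=1, jump=0, S_11=6
t=11: S=6, d=0, jump=1, S_12=7
t=12: S=7, d=5, jump=0, S_13=7
t=13: S=7, d=0, jump=1, S_14=8
t=14: S=8, d=4, jump=-1, S_15=7
t=15: S=7, d=0, jump=1, S_16=8
t=16: S=8, d=0, jump=1, S_17=9


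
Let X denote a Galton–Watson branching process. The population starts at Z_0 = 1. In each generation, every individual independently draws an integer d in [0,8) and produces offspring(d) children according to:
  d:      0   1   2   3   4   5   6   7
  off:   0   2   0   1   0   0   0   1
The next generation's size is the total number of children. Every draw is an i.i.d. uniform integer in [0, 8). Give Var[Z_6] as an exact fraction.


Outcome values over d=0..7: [0, 2, 0, 1, 0, 0, 0, 1]
Σy = 4, Σy² = 6, M = 8
μ = 4/8 = 1/2,  σ² = 6/8 − (1/2)² = 1/2
V_0 = 0, E_0 = 1
V_1 = 1/2·E_0 + (1/2)²·V_0 = 1/2;  E_1 = 1/2
V_2 = 1/2·E_1 + (1/2)²·V_1 = 3/8;  E_2 = 1/4
V_3 = 1/2·E_2 + (1/2)²·V_2 = 7/32;  E_3 = 1/8
V_4 = 1/2·E_3 + (1/2)²·V_3 = 15/128;  E_4 = 1/16
V_5 = 1/2·E_4 + (1/2)²·V_4 = 31/512;  E_5 = 1/32
V_6 = 1/2·E_5 + (1/2)²·V_5 = 63/2048;  E_6 = 1/64

63/2048


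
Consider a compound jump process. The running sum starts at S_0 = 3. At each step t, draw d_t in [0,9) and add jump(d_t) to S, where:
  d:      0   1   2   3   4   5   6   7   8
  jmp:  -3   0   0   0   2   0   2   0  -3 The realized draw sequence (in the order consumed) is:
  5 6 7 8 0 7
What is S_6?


t=0: S=3, d=5, jump=0, S_1=3
t=1: S=3, d=6, jump=2, S_2=5
t=2: S=5, d=7, jump=0, S_3=5
t=3: S=5, d=8, jump=-3, S_4=2
t=4: S=2, d=0, jump=-3, S_5=-1
t=5: S=-1, d=7, jump=0, S_6=-1

-1


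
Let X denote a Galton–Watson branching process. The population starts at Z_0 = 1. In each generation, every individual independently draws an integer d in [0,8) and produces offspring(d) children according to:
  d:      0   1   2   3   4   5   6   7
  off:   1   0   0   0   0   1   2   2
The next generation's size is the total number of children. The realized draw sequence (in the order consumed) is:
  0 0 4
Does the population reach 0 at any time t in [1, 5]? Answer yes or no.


gen 0: Z_0=1, draws=[0], offspring=[1], Z_1=1
gen 1: Z_1=1, draws=[0], offspring=[1], Z_2=1
gen 2: Z_2=1, draws=[4], offspring=[0], Z_3=0
gen 3: Z_3=0, draws=[], offspring=[], Z_4=0
gen 4: Z_4=0, draws=[], offspring=[], Z_5=0

yes


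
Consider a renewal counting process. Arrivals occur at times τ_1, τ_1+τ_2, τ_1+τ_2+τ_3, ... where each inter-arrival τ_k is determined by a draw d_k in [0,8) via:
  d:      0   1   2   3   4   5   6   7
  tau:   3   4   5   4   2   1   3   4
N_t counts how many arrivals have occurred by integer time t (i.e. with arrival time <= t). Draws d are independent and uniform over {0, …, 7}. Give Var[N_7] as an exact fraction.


Inter-arrival values over d=0..7: [3, 4, 5, 4, 2, 1, 3, 4]
Each d has probability 1/8, so the pmf of τ is: f(1) = 1/8, f(2) = 1/8, f(3) = 1/4, f(4) = 3/8, f(5) = 1/8
Let p_n(j) = P(N_n = j), with p_0 = [1]. Condition on τ_1: p_n(0) = P(τ > n), and for j >= 1, p_n(j) = Σ_{k<=n} f(k)·p_{n−k}(j−1)
p_1 = [7/8, 1/8]  (j = 0..1)
p_2 = [3/4, 15/64, 1/64]  (j = 0..2)
p_3 = [1/2, 29/64, 23/512, 1/512]  (j = 0..3)
p_4 = [1/8, 3/4, 15/128, 31/4096, 1/4096]  (j = 0..4)
p_5 = [0, 23/32, 131/512, 99/4096, 39/32768, 1/32768]  (j = 0..5)
p_6 = [0, 17/32, 205/512, 261/4096, 73/16384, 47/262144, 1/262144]  (j = 0..6)
p_7 = [0, 5/16, 139/256, 533/4096, 223/16384, 201/262144, 55/2097152, 1/2097152]  (j = 0..7)
E[N_7] = Σ j·p_7(j) = 3873977/2097152;  E[N_7²] = Σ j²·p_7(j) = 8165109/2097152
Var[N_7] = 8165109/2097152 − (3873977/2097152)² = 2115776873039/4398046511104

2115776873039/4398046511104


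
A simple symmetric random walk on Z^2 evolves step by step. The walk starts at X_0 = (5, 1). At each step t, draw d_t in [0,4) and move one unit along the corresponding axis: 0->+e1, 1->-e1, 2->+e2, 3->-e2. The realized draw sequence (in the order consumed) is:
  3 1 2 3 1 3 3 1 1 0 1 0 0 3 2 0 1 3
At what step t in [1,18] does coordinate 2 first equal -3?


t=0: X=(5, 1), d=3 → -e2, X_1=(5, 0)
t=1: X=(5, 0), d=1 → -e1, X_2=(4, 0)
t=2: X=(4, 0), d=2 → +e2, X_3=(4, 1)
t=3: X=(4, 1), d=3 → -e2, X_4=(4, 0)
t=4: X=(4, 0), d=1 → -e1, X_5=(3, 0)
t=5: X=(3, 0), d=3 → -e2, X_6=(3, -1)
t=6: X=(3, -1), d=3 → -e2, X_7=(3, -2)
t=7: X=(3, -2), d=1 → -e1, X_8=(2, -2)
t=8: X=(2, -2), d=1 → -e1, X_9=(1, -2)
t=9: X=(1, -2), d=0 → +e1, X_10=(2, -2)
t=10: X=(2, -2), d=1 → -e1, X_11=(1, -2)
t=11: X=(1, -2), d=0 → +e1, X_12=(2, -2)
t=12: X=(2, -2), d=0 → +e1, X_13=(3, -2)
t=13: X=(3, -2), d=3 → -e2, X_14=(3, -3)
t=14: X=(3, -3), d=2 → +e2, X_15=(3, -2)
t=15: X=(3, -2), d=0 → +e1, X_16=(4, -2)
t=16: X=(4, -2), d=1 → -e1, X_17=(3, -2)
t=17: X=(3, -2), d=3 → -e2, X_18=(3, -3)

14


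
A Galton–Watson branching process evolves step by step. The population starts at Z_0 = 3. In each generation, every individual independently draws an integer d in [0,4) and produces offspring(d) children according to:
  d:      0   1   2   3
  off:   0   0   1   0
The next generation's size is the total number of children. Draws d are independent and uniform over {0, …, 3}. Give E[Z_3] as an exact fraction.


3/64

Outcome values over d=0..3: [0, 0, 1, 0]
Σy = 1, Σy² = 1, M = 4
μ = 1/4 = 1/4,  σ² = 1/4 − (1/4)² = 3/16
E[Z_0] = 3
E[Z_1] = 1/4·E[Z_0] = 3/4
E[Z_2] = 1/4·E[Z_1] = 3/16
E[Z_3] = 1/4·E[Z_2] = 3/64


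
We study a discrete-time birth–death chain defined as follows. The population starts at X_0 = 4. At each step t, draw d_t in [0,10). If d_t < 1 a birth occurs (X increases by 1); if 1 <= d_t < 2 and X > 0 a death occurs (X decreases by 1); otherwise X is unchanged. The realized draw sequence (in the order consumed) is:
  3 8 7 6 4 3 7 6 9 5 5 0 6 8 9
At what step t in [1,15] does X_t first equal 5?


12

t=0: X=4, d=3 → hold, X_1=4
t=1: X=4, d=8 → hold, X_2=4
t=2: X=4, d=7 → hold, X_3=4
t=3: X=4, d=6 → hold, X_4=4
t=4: X=4, d=4 → hold, X_5=4
t=5: X=4, d=3 → hold, X_6=4
t=6: X=4, d=7 → hold, X_7=4
t=7: X=4, d=6 → hold, X_8=4
t=8: X=4, d=9 → hold, X_9=4
t=9: X=4, d=5 → hold, X_10=4
t=10: X=4, d=5 → hold, X_11=4
t=11: X=4, d=0 → birth, X_12=5
t=12: X=5, d=6 → hold, X_13=5
t=13: X=5, d=8 → hold, X_14=5
t=14: X=5, d=9 → hold, X_15=5


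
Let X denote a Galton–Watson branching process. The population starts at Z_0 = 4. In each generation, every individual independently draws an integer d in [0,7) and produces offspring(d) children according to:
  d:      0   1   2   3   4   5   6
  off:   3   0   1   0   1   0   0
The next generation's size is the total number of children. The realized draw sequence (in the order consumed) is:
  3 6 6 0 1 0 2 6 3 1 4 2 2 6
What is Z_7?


0

gen 0: Z_0=4, draws=[3, 6, 6, 0], offspring=[0, 0, 0, 3], Z_1=3
gen 1: Z_1=3, draws=[1, 0, 2], offspring=[0, 3, 1], Z_2=4
gen 2: Z_2=4, draws=[6, 3, 1, 4], offspring=[0, 0, 0, 1], Z_3=1
gen 3: Z_3=1, draws=[2], offspring=[1], Z_4=1
gen 4: Z_4=1, draws=[2], offspring=[1], Z_5=1
gen 5: Z_5=1, draws=[6], offspring=[0], Z_6=0
gen 6: Z_6=0, draws=[], offspring=[], Z_7=0


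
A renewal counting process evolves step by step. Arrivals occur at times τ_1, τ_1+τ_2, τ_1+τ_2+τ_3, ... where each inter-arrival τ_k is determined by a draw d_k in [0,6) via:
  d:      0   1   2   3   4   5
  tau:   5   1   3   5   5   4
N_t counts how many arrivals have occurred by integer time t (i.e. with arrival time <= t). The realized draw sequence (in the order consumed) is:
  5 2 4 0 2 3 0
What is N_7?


2

draw d_1=5: τ_1=4, arrival time A_1=4
draw d_2=2: τ_2=3, arrival time A_2=7
draw d_3=4: τ_3=5, arrival time A_3=12
draw d_4=0: τ_4=5, arrival time A_4=17
draw d_5=2: τ_5=3, arrival time A_5=20
draw d_6=3: τ_6=5, arrival time A_6=25
draw d_7=0: τ_7=5, arrival time A_7=30
N_t over t=0..7: 0:0 1:0 2:0 3:0 4:1 5:1 6:1 7:2


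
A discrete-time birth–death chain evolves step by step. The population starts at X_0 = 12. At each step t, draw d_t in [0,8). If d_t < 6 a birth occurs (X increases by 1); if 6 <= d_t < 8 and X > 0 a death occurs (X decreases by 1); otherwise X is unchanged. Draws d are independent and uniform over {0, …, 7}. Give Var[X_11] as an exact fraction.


33/4

X can drop by at most 1 per step and X_0 = 12 > T = 11, so X_t >= 12 − t >= 1 > 0 for every t <= 11: the floor at 0 (the 'and X > 0' condition) never binds. Hence X_11 = X_0 + Σ_{t<11} Y_t with i.i.d. increments Y_t = y(d_t) ∈ {+1, −1, 0}.
Outcome values over d=0..7: [1, 1, 1, 1, 1, 1, -1, -1]
Σy = 4, Σy² = 8, M = 8
μ = 4/8 = 1/2,  σ² = 8/8 − (1/2)² = 3/4
Independent increments: Var[X_11] = 11·σ² = 11·(3/4) = 33/4


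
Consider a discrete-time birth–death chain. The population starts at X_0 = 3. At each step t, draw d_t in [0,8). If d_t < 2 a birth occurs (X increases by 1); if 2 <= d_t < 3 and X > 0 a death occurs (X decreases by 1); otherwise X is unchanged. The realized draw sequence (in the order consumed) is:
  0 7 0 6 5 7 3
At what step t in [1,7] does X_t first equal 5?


3

t=0: X=3, d=0 → birth, X_1=4
t=1: X=4, d=7 → hold, X_2=4
t=2: X=4, d=0 → birth, X_3=5
t=3: X=5, d=6 → hold, X_4=5
t=4: X=5, d=5 → hold, X_5=5
t=5: X=5, d=7 → hold, X_6=5
t=6: X=5, d=3 → hold, X_7=5


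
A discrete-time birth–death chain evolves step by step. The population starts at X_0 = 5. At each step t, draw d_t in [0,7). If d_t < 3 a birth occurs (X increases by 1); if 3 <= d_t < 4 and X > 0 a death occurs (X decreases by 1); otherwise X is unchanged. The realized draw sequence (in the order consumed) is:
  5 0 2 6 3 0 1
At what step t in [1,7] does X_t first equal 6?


2

t=0: X=5, d=5 → hold, X_1=5
t=1: X=5, d=0 → birth, X_2=6
t=2: X=6, d=2 → birth, X_3=7
t=3: X=7, d=6 → hold, X_4=7
t=4: X=7, d=3 → death, X_5=6
t=5: X=6, d=0 → birth, X_6=7
t=6: X=7, d=1 → birth, X_7=8


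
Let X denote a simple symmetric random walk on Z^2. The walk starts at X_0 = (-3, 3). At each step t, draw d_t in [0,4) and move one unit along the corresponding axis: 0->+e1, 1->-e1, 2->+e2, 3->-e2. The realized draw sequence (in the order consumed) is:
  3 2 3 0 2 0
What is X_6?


(-1, 3)

t=0: X=(-3, 3), d=3 → -e2, X_1=(-3, 2)
t=1: X=(-3, 2), d=2 → +e2, X_2=(-3, 3)
t=2: X=(-3, 3), d=3 → -e2, X_3=(-3, 2)
t=3: X=(-3, 2), d=0 → +e1, X_4=(-2, 2)
t=4: X=(-2, 2), d=2 → +e2, X_5=(-2, 3)
t=5: X=(-2, 3), d=0 → +e1, X_6=(-1, 3)


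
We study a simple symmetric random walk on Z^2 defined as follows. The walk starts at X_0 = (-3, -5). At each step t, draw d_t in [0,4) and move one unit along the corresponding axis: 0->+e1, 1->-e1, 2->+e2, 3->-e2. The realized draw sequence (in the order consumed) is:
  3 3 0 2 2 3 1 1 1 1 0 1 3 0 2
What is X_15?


t=0: X=(-3, -5), d=3 → -e2, X_1=(-3, -6)
t=1: X=(-3, -6), d=3 → -e2, X_2=(-3, -7)
t=2: X=(-3, -7), d=0 → +e1, X_3=(-2, -7)
t=3: X=(-2, -7), d=2 → +e2, X_4=(-2, -6)
t=4: X=(-2, -6), d=2 → +e2, X_5=(-2, -5)
t=5: X=(-2, -5), d=3 → -e2, X_6=(-2, -6)
t=6: X=(-2, -6), d=1 → -e1, X_7=(-3, -6)
t=7: X=(-3, -6), d=1 → -e1, X_8=(-4, -6)
t=8: X=(-4, -6), d=1 → -e1, X_9=(-5, -6)
t=9: X=(-5, -6), d=1 → -e1, X_10=(-6, -6)
t=10: X=(-6, -6), d=0 → +e1, X_11=(-5, -6)
t=11: X=(-5, -6), d=1 → -e1, X_12=(-6, -6)
t=12: X=(-6, -6), d=3 → -e2, X_13=(-6, -7)
t=13: X=(-6, -7), d=0 → +e1, X_14=(-5, -7)
t=14: X=(-5, -7), d=2 → +e2, X_15=(-5, -6)

(-5, -6)


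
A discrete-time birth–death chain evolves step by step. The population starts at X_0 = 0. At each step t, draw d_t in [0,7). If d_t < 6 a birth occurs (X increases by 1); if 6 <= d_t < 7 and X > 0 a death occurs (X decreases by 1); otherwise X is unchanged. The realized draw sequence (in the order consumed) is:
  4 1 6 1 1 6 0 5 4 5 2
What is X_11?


7

t=0: X=0, d=4 → birth, X_1=1
t=1: X=1, d=1 → birth, X_2=2
t=2: X=2, d=6 → death, X_3=1
t=3: X=1, d=1 → birth, X_4=2
t=4: X=2, d=1 → birth, X_5=3
t=5: X=3, d=6 → death, X_6=2
t=6: X=2, d=0 → birth, X_7=3
t=7: X=3, d=5 → birth, X_8=4
t=8: X=4, d=4 → birth, X_9=5
t=9: X=5, d=5 → birth, X_10=6
t=10: X=6, d=2 → birth, X_11=7


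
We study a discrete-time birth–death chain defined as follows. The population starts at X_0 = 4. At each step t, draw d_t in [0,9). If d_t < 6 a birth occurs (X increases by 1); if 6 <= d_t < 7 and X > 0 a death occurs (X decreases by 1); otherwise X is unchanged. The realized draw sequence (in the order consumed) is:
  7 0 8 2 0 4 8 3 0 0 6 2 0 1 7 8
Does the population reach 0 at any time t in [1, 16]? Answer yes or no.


no

t=0: X=4, d=7 → hold, X_1=4
t=1: X=4, d=0 → birth, X_2=5
t=2: X=5, d=8 → hold, X_3=5
t=3: X=5, d=2 → birth, X_4=6
t=4: X=6, d=0 → birth, X_5=7
t=5: X=7, d=4 → birth, X_6=8
t=6: X=8, d=8 → hold, X_7=8
t=7: X=8, d=3 → birth, X_8=9
t=8: X=9, d=0 → birth, X_9=10
t=9: X=10, d=0 → birth, X_10=11
t=10: X=11, d=6 → death, X_11=10
t=11: X=10, d=2 → birth, X_12=11
t=12: X=11, d=0 → birth, X_13=12
t=13: X=12, d=1 → birth, X_14=13
t=14: X=13, d=7 → hold, X_15=13
t=15: X=13, d=8 → hold, X_16=13


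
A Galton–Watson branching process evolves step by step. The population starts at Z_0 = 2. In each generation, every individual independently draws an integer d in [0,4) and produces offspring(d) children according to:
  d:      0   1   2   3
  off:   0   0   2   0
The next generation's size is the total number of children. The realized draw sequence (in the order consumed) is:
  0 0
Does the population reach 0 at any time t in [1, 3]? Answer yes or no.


yes

gen 0: Z_0=2, draws=[0, 0], offspring=[0, 0], Z_1=0
gen 1: Z_1=0, draws=[], offspring=[], Z_2=0
gen 2: Z_2=0, draws=[], offspring=[], Z_3=0


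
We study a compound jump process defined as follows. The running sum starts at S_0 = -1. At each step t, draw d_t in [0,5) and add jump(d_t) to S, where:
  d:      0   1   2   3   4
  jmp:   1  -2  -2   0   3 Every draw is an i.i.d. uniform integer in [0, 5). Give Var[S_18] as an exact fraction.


324/5

Outcome values over d=0..4: [1, -2, -2, 0, 3]
Σy = 0, Σy² = 18, M = 5
μ = 0/5 = 0,  σ² = 18/5 − (0)² = 18/5
Independent increments: Var[S_18] = 18·σ² = 18·(18/5) = 324/5


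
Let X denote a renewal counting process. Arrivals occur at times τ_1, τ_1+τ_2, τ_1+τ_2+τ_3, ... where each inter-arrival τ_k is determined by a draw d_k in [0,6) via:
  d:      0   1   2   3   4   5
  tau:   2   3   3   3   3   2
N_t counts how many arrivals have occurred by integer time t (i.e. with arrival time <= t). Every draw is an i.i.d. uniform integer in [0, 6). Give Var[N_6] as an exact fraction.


26/729

Inter-arrival values over d=0..5: [2, 3, 3, 3, 3, 2]
Each d has probability 1/6, so the pmf of τ is: f(2) = 1/3, f(3) = 2/3
Let p_n(j) = P(N_n = j), with p_0 = [1]. Condition on τ_1: p_n(0) = P(τ > n), and for j >= 1, p_n(j) = Σ_{k<=n} f(k)·p_{n−k}(j−1)
p_1 = [1]  (j = 0)
p_2 = [2/3, 1/3]  (j = 0..1)
p_3 = [0, 1]  (j = 0..1)
p_4 = [0, 8/9, 1/9]  (j = 0..2)
p_5 = [0, 4/9, 5/9]  (j = 0..2)
p_6 = [0, 0, 26/27, 1/27]  (j = 0..3)
E[N_6] = Σ j·p_6(j) = 55/27;  E[N_6²] = Σ j²·p_6(j) = 113/27
Var[N_6] = 113/27 − (55/27)² = 26/729


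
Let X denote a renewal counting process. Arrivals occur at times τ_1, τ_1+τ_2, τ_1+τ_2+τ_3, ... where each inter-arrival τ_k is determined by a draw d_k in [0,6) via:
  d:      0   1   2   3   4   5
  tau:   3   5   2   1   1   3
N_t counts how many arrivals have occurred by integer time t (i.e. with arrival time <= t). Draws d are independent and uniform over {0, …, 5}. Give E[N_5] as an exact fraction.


451/243

Inter-arrival values over d=0..5: [3, 5, 2, 1, 1, 3]
Each d has probability 1/6, so the pmf of τ is: f(1) = 1/3, f(2) = 1/6, f(3) = 1/3, f(5) = 1/6
Renewal equation for m(n) = E[N_n]: condition on τ_1 = k (if k <= n, one arrival plus a fresh copy on the remaining n−k steps): m(n) = F(n) + Σ_{k<=n} f(k)·m(n−k), where F(n) = P(τ <= n) and m(0) = 0
m(1) = F(1) = 1/3
m(2) = F(2) + f(1)·m(1) = 1/2 + 1/3·1/3 = 11/18
m(3) = F(3) + f(1)·m(2) + f(2)·m(1) = 5/6 + 1/3·11/18 + 1/6·1/3 = 59/54
m(4) = F(4) + f(1)·m(3) + f(2)·m(2) + f(3)·m(1) = 5/6 + 1/3·59/54 + 1/6·11/18 + 1/3·1/3 = 457/324
m(5) = F(5) + f(1)·m(4) + f(2)·m(3) + f(3)·m(2) = 1 + 1/3·457/324 + 1/6·59/54 + 1/3·11/18 = 451/243
E[N_5] = m(5) = 451/243


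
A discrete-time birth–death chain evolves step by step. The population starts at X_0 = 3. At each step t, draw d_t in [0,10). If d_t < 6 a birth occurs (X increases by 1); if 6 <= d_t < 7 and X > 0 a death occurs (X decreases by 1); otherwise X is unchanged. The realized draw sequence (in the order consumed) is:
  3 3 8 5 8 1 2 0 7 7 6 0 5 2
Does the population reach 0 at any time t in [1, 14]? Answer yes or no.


no

t=0: X=3, d=3 → birth, X_1=4
t=1: X=4, d=3 → birth, X_2=5
t=2: X=5, d=8 → hold, X_3=5
t=3: X=5, d=5 → birth, X_4=6
t=4: X=6, d=8 → hold, X_5=6
t=5: X=6, d=1 → birth, X_6=7
t=6: X=7, d=2 → birth, X_7=8
t=7: X=8, d=0 → birth, X_8=9
t=8: X=9, d=7 → hold, X_9=9
t=9: X=9, d=7 → hold, X_10=9
t=10: X=9, d=6 → death, X_11=8
t=11: X=8, d=0 → birth, X_12=9
t=12: X=9, d=5 → birth, X_13=10
t=13: X=10, d=2 → birth, X_14=11


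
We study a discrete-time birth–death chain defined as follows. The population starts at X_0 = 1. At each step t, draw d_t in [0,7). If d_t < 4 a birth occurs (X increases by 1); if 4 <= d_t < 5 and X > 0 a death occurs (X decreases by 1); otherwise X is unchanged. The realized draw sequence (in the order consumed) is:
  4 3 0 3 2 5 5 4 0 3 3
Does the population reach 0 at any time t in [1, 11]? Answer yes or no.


yes

t=0: X=1, d=4 → death, X_1=0
t=1: X=0, d=3 → birth, X_2=1
t=2: X=1, d=0 → birth, X_3=2
t=3: X=2, d=3 → birth, X_4=3
t=4: X=3, d=2 → birth, X_5=4
t=5: X=4, d=5 → hold, X_6=4
t=6: X=4, d=5 → hold, X_7=4
t=7: X=4, d=4 → death, X_8=3
t=8: X=3, d=0 → birth, X_9=4
t=9: X=4, d=3 → birth, X_10=5
t=10: X=5, d=3 → birth, X_11=6


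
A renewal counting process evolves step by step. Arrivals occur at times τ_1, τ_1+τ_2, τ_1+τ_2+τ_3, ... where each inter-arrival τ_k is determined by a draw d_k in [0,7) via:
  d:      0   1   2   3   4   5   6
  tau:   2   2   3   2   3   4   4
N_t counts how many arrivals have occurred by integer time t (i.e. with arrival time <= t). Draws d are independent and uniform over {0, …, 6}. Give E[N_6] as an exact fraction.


Inter-arrival values over d=0..6: [2, 2, 3, 2, 3, 4, 4]
Each d has probability 1/7, so the pmf of τ is: f(2) = 3/7, f(3) = 2/7, f(4) = 2/7
Renewal equation for m(n) = E[N_n]: condition on τ_1 = k (if k <= n, one arrival plus a fresh copy on the remaining n−k steps): m(n) = F(n) + Σ_{k<=n} f(k)·m(n−k), where F(n) = P(τ <= n) and m(0) = 0
m(1) = F(1) = 0
m(2) = F(2) = 3/7
m(3) = F(3) = 5/7
m(4) = F(4) + f(2)·m(2) = 1 + 3/7·3/7 = 58/49
m(5) = F(5) + f(2)·m(3) + f(3)·m(2) = 1 + 3/7·5/7 + 2/7·3/7 = 10/7
m(6) = F(6) + f(2)·m(4) + f(3)·m(3) + f(4)·m(2) = 1 + 3/7·58/49 + 2/7·5/7 + 2/7·3/7 = 629/343
E[N_6] = m(6) = 629/343

629/343


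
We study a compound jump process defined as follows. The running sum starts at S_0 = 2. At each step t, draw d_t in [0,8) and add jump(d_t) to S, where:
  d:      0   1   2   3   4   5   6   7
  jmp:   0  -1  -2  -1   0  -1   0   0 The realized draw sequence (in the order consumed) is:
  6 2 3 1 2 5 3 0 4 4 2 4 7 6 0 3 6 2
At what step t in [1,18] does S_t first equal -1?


3

t=0: S=2, d=6, jump=0, S_1=2
t=1: S=2, d=2, jump=-2, S_2=0
t=2: S=0, d=3, jump=-1, S_3=-1
t=3: S=-1, d=1, jump=-1, S_4=-2
t=4: S=-2, d=2, jump=-2, S_5=-4
t=5: S=-4, d=5, jump=-1, S_6=-5
t=6: S=-5, d=3, jump=-1, S_7=-6
t=7: S=-6, d=0, jump=0, S_8=-6
t=8: S=-6, d=4, jump=0, S_9=-6
t=9: S=-6, d=4, jump=0, S_10=-6
t=10: S=-6, d=2, jump=-2, S_11=-8
t=11: S=-8, d=4, jump=0, S_12=-8
t=12: S=-8, d=7, jump=0, S_13=-8
t=13: S=-8, d=6, jump=0, S_14=-8
t=14: S=-8, d=0, jump=0, S_15=-8
t=15: S=-8, d=3, jump=-1, S_16=-9
t=16: S=-9, d=6, jump=0, S_17=-9
t=17: S=-9, d=2, jump=-2, S_18=-11
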